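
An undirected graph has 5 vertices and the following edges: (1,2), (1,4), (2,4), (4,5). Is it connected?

Step 1: Build adjacency list from edges:
  1: 2, 4
  2: 1, 4
  3: (none)
  4: 1, 2, 5
  5: 4

Step 2: Run BFS/DFS from vertex 1:
  Visited: {1, 2, 4, 5}
  Reached 4 of 5 vertices

Step 3: Only 4 of 5 vertices reached. Graph is disconnected.
Connected components: {1, 2, 4, 5}, {3}
Answer: No, the graph is not connected (2 components).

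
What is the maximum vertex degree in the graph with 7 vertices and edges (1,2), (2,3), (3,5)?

Step 1: Count edges incident to each vertex:
  deg(1) = 1 (neighbors: 2)
  deg(2) = 2 (neighbors: 1, 3)
  deg(3) = 2 (neighbors: 2, 5)
  deg(4) = 0 (neighbors: none)
  deg(5) = 1 (neighbors: 3)
  deg(6) = 0 (neighbors: none)
  deg(7) = 0 (neighbors: none)

Step 2: Find maximum:
  max(1, 2, 2, 0, 1, 0, 0) = 2 (vertex 2)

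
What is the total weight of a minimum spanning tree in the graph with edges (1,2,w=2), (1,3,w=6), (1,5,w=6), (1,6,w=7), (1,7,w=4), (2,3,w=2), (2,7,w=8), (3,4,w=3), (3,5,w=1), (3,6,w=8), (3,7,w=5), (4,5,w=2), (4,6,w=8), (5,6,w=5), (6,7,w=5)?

Apply Kruskal's algorithm (sort edges by weight, add if no cycle):

Sorted edges by weight:
  (3,5) w=1
  (1,2) w=2
  (2,3) w=2
  (4,5) w=2
  (3,4) w=3
  (1,7) w=4
  (3,7) w=5
  (5,6) w=5
  (6,7) w=5
  (1,3) w=6
  (1,5) w=6
  (1,6) w=7
  (2,7) w=8
  (3,6) w=8
  (4,6) w=8

Add edge (3,5) w=1 -- no cycle. Running total: 1
Add edge (1,2) w=2 -- no cycle. Running total: 3
Add edge (2,3) w=2 -- no cycle. Running total: 5
Add edge (4,5) w=2 -- no cycle. Running total: 7
Skip edge (3,4) w=3 -- would create cycle
Add edge (1,7) w=4 -- no cycle. Running total: 11
Skip edge (3,7) w=5 -- would create cycle
Add edge (5,6) w=5 -- no cycle. Running total: 16

MST edges: (3,5,w=1), (1,2,w=2), (2,3,w=2), (4,5,w=2), (1,7,w=4), (5,6,w=5)
Total MST weight: 1 + 2 + 2 + 2 + 4 + 5 = 16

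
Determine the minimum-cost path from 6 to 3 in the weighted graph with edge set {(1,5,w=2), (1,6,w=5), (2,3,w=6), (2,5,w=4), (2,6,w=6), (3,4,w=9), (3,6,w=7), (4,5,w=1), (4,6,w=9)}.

Step 1: Build adjacency list with weights:
  1: 5(w=2), 6(w=5)
  2: 3(w=6), 5(w=4), 6(w=6)
  3: 2(w=6), 4(w=9), 6(w=7)
  4: 3(w=9), 5(w=1), 6(w=9)
  5: 1(w=2), 2(w=4), 4(w=1)
  6: 1(w=5), 2(w=6), 3(w=7), 4(w=9)

Step 2: Apply Dijkstra's algorithm from vertex 6:
  Visit vertex 6 (distance=0)
    Update dist[1] = 5
    Update dist[2] = 6
    Update dist[3] = 7
    Update dist[4] = 9
  Visit vertex 1 (distance=5)
    Update dist[5] = 7
  Visit vertex 2 (distance=6)
  Visit vertex 3 (distance=7)

Step 3: Shortest path: 6 -> 3
Total weight: 7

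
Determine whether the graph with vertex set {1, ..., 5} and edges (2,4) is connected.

Step 1: Build adjacency list from edges:
  1: (none)
  2: 4
  3: (none)
  4: 2
  5: (none)

Step 2: Run BFS/DFS from vertex 1:
  Visited: {1}
  Reached 1 of 5 vertices

Step 3: Only 1 of 5 vertices reached. Graph is disconnected.
Connected components: {1}, {2, 4}, {3}, {5}
Answer: No, the graph is not connected (4 components).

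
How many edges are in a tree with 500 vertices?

A tree on n vertices always has exactly n - 1 edges.
For n = 500: edges = 500 - 1 = 499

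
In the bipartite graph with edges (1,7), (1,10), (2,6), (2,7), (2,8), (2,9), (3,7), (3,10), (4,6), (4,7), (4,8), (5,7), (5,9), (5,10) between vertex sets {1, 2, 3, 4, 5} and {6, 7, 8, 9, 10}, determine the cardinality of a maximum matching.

Step 1: List the neighbors of each left vertex:
  1: 7, 10
  2: 6, 7, 8, 9
  3: 7, 10
  4: 6, 7, 8
  5: 7, 9, 10

Step 2: Greedily match left vertices, then look for augmenting paths:
  Match 1 -- 7
  Match 2 -- 6
  Match 3 -- 10
  Match 4 -- 8
  Match 5 -- 9
  No augmenting path remains.

Step 3: Verify this is maximum:
  Matching size 5 = min(|L|, |R|) = min(5, 5), which is an upper bound, so this matching is maximum.

Maximum matching: {(1,7), (2,6), (3,10), (4,8), (5,9)}
Size: 5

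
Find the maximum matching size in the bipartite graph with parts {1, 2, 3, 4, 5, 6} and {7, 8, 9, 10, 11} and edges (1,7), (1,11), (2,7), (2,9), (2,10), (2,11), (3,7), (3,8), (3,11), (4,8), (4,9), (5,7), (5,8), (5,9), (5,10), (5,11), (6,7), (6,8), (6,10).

Step 1: List the neighbors of each left vertex:
  1: 7, 11
  2: 7, 9, 10, 11
  3: 7, 8, 11
  4: 8, 9
  5: 7, 8, 9, 10, 11
  6: 7, 8, 10

Step 2: Greedily match left vertices, then look for augmenting paths:
  Match 1 -- 7
  Match 2 -- 9
  Match 3 -- 11
  Match 4 -- 8
  Match 5 -- 10
  No augmenting path remains.

Step 3: Verify this is maximum:
  Matching size 5 = min(|L|, |R|) = min(6, 5), which is an upper bound, so this matching is maximum.

Maximum matching: {(1,7), (2,9), (3,11), (4,8), (5,10)}
Size: 5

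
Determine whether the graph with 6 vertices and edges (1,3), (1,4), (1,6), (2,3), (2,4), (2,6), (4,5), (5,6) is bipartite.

Step 1: Attempt 2-coloring using BFS:
  Start at vertex 1, assign color 0
  Color vertex 3 with color 1 (neighbor of 1)
  Color vertex 4 with color 1 (neighbor of 1)
  Color vertex 6 with color 1 (neighbor of 1)
  Color vertex 2 with color 0 (neighbor of 3)
  Color vertex 5 with color 0 (neighbor of 4)

Step 2: 2-coloring succeeded. No conflicts found.
  Set A (color 0): {1, 2, 5}
  Set B (color 1): {3, 4, 6}

The graph is bipartite with partition {1, 2, 5}, {3, 4, 6}.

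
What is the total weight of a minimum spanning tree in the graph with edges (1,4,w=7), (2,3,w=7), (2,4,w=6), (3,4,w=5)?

Apply Kruskal's algorithm (sort edges by weight, add if no cycle):

Sorted edges by weight:
  (3,4) w=5
  (2,4) w=6
  (1,4) w=7
  (2,3) w=7

Add edge (3,4) w=5 -- no cycle. Running total: 5
Add edge (2,4) w=6 -- no cycle. Running total: 11
Add edge (1,4) w=7 -- no cycle. Running total: 18

MST edges: (3,4,w=5), (2,4,w=6), (1,4,w=7)
Total MST weight: 5 + 6 + 7 = 18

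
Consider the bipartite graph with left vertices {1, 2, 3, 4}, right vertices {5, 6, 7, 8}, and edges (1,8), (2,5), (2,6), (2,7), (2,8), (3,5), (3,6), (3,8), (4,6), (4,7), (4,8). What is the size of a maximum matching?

Step 1: List the neighbors of each left vertex:
  1: 8
  2: 5, 6, 7, 8
  3: 5, 6, 8
  4: 6, 7, 8

Step 2: Greedily match left vertices, then look for augmenting paths:
  Match 1 -- 8
  Match 2 -- 5
  Match 3 -- 6
  Match 4 -- 7
  No augmenting path remains.

Step 3: Verify this is maximum:
  Matching size 4 = min(|L|, |R|) = min(4, 4), which is an upper bound, so this matching is maximum.

Maximum matching: {(1,8), (2,5), (3,6), (4,7)}
Size: 4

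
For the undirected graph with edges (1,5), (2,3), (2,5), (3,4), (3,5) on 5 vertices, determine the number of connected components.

Step 1: Build adjacency list from edges:
  1: 5
  2: 3, 5
  3: 2, 4, 5
  4: 3
  5: 1, 2, 3

Step 2: Run BFS/DFS from vertex 1:
  Visited: {1, 5, 2, 3, 4}
  Reached 5 of 5 vertices

Step 3: All 5 vertices reached from vertex 1, so the graph is connected.
Number of connected components: 1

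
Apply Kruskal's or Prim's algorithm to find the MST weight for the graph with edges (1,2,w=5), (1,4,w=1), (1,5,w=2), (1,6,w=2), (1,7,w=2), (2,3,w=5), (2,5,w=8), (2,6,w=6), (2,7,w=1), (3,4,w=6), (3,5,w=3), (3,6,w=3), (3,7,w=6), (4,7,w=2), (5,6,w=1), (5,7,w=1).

Apply Kruskal's algorithm (sort edges by weight, add if no cycle):

Sorted edges by weight:
  (1,4) w=1
  (2,7) w=1
  (5,6) w=1
  (5,7) w=1
  (1,5) w=2
  (1,7) w=2
  (1,6) w=2
  (4,7) w=2
  (3,5) w=3
  (3,6) w=3
  (1,2) w=5
  (2,3) w=5
  (2,6) w=6
  (3,4) w=6
  (3,7) w=6
  (2,5) w=8

Add edge (1,4) w=1 -- no cycle. Running total: 1
Add edge (2,7) w=1 -- no cycle. Running total: 2
Add edge (5,6) w=1 -- no cycle. Running total: 3
Add edge (5,7) w=1 -- no cycle. Running total: 4
Add edge (1,5) w=2 -- no cycle. Running total: 6
Skip edge (1,7) w=2 -- would create cycle
Skip edge (1,6) w=2 -- would create cycle
Skip edge (4,7) w=2 -- would create cycle
Add edge (3,5) w=3 -- no cycle. Running total: 9

MST edges: (1,4,w=1), (2,7,w=1), (5,6,w=1), (5,7,w=1), (1,5,w=2), (3,5,w=3)
Total MST weight: 1 + 1 + 1 + 1 + 2 + 3 = 9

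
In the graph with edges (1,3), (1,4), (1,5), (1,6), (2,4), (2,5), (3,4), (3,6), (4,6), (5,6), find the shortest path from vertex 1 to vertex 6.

Step 1: Build adjacency list:
  1: 3, 4, 5, 6
  2: 4, 5
  3: 1, 4, 6
  4: 1, 2, 3, 6
  5: 1, 2, 6
  6: 1, 3, 4, 5

Step 2: BFS from vertex 1 to find shortest path to 6:
  vertex 3 reached at distance 1
  vertex 4 reached at distance 1
  vertex 5 reached at distance 1
  vertex 6 reached at distance 1

Step 3: Shortest path: 1 -> 6
Path length: 1 edge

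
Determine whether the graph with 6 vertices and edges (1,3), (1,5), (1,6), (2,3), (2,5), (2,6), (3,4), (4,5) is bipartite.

Step 1: Attempt 2-coloring using BFS:
  Start at vertex 1, assign color 0
  Color vertex 3 with color 1 (neighbor of 1)
  Color vertex 5 with color 1 (neighbor of 1)
  Color vertex 6 with color 1 (neighbor of 1)
  Color vertex 2 with color 0 (neighbor of 3)
  Color vertex 4 with color 0 (neighbor of 3)

Step 2: 2-coloring succeeded. No conflicts found.
  Set A (color 0): {1, 2, 4}
  Set B (color 1): {3, 5, 6}

The graph is bipartite with partition {1, 2, 4}, {3, 5, 6}.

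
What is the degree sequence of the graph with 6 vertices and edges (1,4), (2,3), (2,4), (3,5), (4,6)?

Step 1: Count edges incident to each vertex:
  deg(1) = 1 (neighbors: 4)
  deg(2) = 2 (neighbors: 3, 4)
  deg(3) = 2 (neighbors: 2, 5)
  deg(4) = 3 (neighbors: 1, 2, 6)
  deg(5) = 1 (neighbors: 3)
  deg(6) = 1 (neighbors: 4)

Step 2: Sort degrees in non-increasing order:
  Degrees: [1, 2, 2, 3, 1, 1] -> sorted: [3, 2, 2, 1, 1, 1]

Degree sequence: [3, 2, 2, 1, 1, 1]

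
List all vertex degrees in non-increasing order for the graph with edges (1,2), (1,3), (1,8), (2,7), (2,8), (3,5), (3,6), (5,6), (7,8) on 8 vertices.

Step 1: Count edges incident to each vertex:
  deg(1) = 3 (neighbors: 2, 3, 8)
  deg(2) = 3 (neighbors: 1, 7, 8)
  deg(3) = 3 (neighbors: 1, 5, 6)
  deg(4) = 0 (neighbors: none)
  deg(5) = 2 (neighbors: 3, 6)
  deg(6) = 2 (neighbors: 3, 5)
  deg(7) = 2 (neighbors: 2, 8)
  deg(8) = 3 (neighbors: 1, 2, 7)

Step 2: Sort degrees in non-increasing order:
  Degrees: [3, 3, 3, 0, 2, 2, 2, 3] -> sorted: [3, 3, 3, 3, 2, 2, 2, 0]

Degree sequence: [3, 3, 3, 3, 2, 2, 2, 0]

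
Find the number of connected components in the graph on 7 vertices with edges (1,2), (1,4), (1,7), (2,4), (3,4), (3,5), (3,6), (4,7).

Step 1: Build adjacency list from edges:
  1: 2, 4, 7
  2: 1, 4
  3: 4, 5, 6
  4: 1, 2, 3, 7
  5: 3
  6: 3
  7: 1, 4

Step 2: Run BFS/DFS from vertex 1:
  Visited: {1, 2, 4, 7, 3, 5, 6}
  Reached 7 of 7 vertices

Step 3: All 7 vertices reached from vertex 1, so the graph is connected.
Number of connected components: 1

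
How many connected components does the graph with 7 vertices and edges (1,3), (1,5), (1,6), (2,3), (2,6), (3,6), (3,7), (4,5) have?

Step 1: Build adjacency list from edges:
  1: 3, 5, 6
  2: 3, 6
  3: 1, 2, 6, 7
  4: 5
  5: 1, 4
  6: 1, 2, 3
  7: 3

Step 2: Run BFS/DFS from vertex 1:
  Visited: {1, 3, 5, 6, 2, 7, 4}
  Reached 7 of 7 vertices

Step 3: All 7 vertices reached from vertex 1, so the graph is connected.
Number of connected components: 1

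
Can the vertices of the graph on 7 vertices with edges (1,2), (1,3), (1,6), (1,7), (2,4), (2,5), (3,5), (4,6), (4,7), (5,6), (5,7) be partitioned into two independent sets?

Step 1: Attempt 2-coloring using BFS:
  Start at vertex 1, assign color 0
  Color vertex 2 with color 1 (neighbor of 1)
  Color vertex 3 with color 1 (neighbor of 1)
  Color vertex 6 with color 1 (neighbor of 1)
  Color vertex 7 with color 1 (neighbor of 1)
  Color vertex 4 with color 0 (neighbor of 2)
  Color vertex 5 with color 0 (neighbor of 2)

Step 2: 2-coloring succeeded. No conflicts found.
  Set A (color 0): {1, 4, 5}
  Set B (color 1): {2, 3, 6, 7}

The graph is bipartite with partition {1, 4, 5}, {2, 3, 6, 7}.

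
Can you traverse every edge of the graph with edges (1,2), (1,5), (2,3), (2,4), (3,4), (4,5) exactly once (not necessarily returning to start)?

Step 1: Find the degree of each vertex:
  deg(1) = 2
  deg(2) = 3
  deg(3) = 2
  deg(4) = 3
  deg(5) = 2

Step 2: Count vertices with odd degree:
  Odd-degree vertices: 2, 4 (2 total)

Step 3: Apply Euler's theorem:
  - Eulerian circuit exists iff graph is connected and all vertices have even degree
  - Eulerian path exists iff graph is connected and has 0 or 2 odd-degree vertices

Graph is connected with exactly 2 odd-degree vertices (2, 4).
Eulerian path exists (starting and ending at the odd-degree vertices), but no Eulerian circuit.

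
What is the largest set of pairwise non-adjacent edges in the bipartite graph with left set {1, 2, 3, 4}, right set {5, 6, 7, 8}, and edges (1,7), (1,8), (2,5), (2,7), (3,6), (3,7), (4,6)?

Step 1: List the neighbors of each left vertex:
  1: 7, 8
  2: 5, 7
  3: 6, 7
  4: 6

Step 2: Greedily match left vertices, then look for augmenting paths:
  Match 1 -- 8
  Match 2 -- 5
  Match 3 -- 7
  Match 4 -- 6
  No augmenting path remains.

Step 3: Verify this is maximum:
  Matching size 4 = min(|L|, |R|) = min(4, 4), which is an upper bound, so this matching is maximum.

Maximum matching: {(1,8), (2,5), (3,7), (4,6)}
Size: 4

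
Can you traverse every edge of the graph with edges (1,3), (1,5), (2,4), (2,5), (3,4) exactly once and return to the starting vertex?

Step 1: Find the degree of each vertex:
  deg(1) = 2
  deg(2) = 2
  deg(3) = 2
  deg(4) = 2
  deg(5) = 2

Step 2: Count vertices with odd degree:
  All vertices have even degree (0 odd-degree vertices)

Step 3: Apply Euler's theorem:
  - Eulerian circuit exists iff graph is connected and all vertices have even degree
  - Eulerian path exists iff graph is connected and has 0 or 2 odd-degree vertices

Graph is connected with 0 odd-degree vertices.
Both Eulerian circuit and Eulerian path exist.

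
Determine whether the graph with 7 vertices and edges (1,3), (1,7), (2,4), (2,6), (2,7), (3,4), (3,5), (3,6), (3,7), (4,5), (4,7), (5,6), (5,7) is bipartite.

Step 1: Attempt 2-coloring using BFS:
  Start at vertex 1, assign color 0
  Color vertex 3 with color 1 (neighbor of 1)
  Color vertex 7 with color 1 (neighbor of 1)
  Color vertex 4 with color 0 (neighbor of 3)
  Color vertex 5 with color 0 (neighbor of 3)
  Color vertex 6 with color 0 (neighbor of 3)

Step 2: Conflict found! Vertices 3 and 7 are adjacent but have the same color.
This means the graph contains an odd cycle.

The graph is NOT bipartite.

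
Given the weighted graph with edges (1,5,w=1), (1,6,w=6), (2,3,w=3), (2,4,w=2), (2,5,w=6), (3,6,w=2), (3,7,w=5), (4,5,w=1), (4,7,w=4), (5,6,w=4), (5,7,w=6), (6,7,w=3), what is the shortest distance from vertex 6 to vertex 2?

Step 1: Build adjacency list with weights:
  1: 5(w=1), 6(w=6)
  2: 3(w=3), 4(w=2), 5(w=6)
  3: 2(w=3), 6(w=2), 7(w=5)
  4: 2(w=2), 5(w=1), 7(w=4)
  5: 1(w=1), 2(w=6), 4(w=1), 6(w=4), 7(w=6)
  6: 1(w=6), 3(w=2), 5(w=4), 7(w=3)
  7: 3(w=5), 4(w=4), 5(w=6), 6(w=3)

Step 2: Apply Dijkstra's algorithm from vertex 6:
  Visit vertex 6 (distance=0)
    Update dist[1] = 6
    Update dist[3] = 2
    Update dist[5] = 4
    Update dist[7] = 3
  Visit vertex 3 (distance=2)
    Update dist[2] = 5
  Visit vertex 7 (distance=3)
    Update dist[4] = 7
  Visit vertex 5 (distance=4)
    Update dist[1] = 5
    Update dist[4] = 5
  Visit vertex 1 (distance=5)
  Visit vertex 2 (distance=5)

Step 3: Shortest path: 6 -> 3 -> 2
Total weight: 2 + 3 = 5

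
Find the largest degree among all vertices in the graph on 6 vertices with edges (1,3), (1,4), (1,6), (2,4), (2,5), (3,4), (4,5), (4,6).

Step 1: Count edges incident to each vertex:
  deg(1) = 3 (neighbors: 3, 4, 6)
  deg(2) = 2 (neighbors: 4, 5)
  deg(3) = 2 (neighbors: 1, 4)
  deg(4) = 5 (neighbors: 1, 2, 3, 5, 6)
  deg(5) = 2 (neighbors: 2, 4)
  deg(6) = 2 (neighbors: 1, 4)

Step 2: Find maximum:
  max(3, 2, 2, 5, 2, 2) = 5 (vertex 4)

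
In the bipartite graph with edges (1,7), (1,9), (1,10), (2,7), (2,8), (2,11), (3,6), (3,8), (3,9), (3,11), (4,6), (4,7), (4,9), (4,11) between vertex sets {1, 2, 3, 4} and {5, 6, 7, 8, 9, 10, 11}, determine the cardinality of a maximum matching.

Step 1: List the neighbors of each left vertex:
  1: 7, 9, 10
  2: 7, 8, 11
  3: 6, 8, 9, 11
  4: 6, 7, 9, 11

Step 2: Greedily match left vertices, then look for augmenting paths:
  Match 1 -- 7
  Match 2 -- 8
  Match 3 -- 6
  Match 4 -- 9
  No augmenting path remains.

Step 3: Verify this is maximum:
  Matching size 4 = min(|L|, |R|) = min(4, 7), which is an upper bound, so this matching is maximum.

Maximum matching: {(1,7), (2,8), (3,6), (4,9)}
Size: 4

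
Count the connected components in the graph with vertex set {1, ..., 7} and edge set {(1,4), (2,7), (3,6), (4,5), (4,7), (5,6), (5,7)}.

Step 1: Build adjacency list from edges:
  1: 4
  2: 7
  3: 6
  4: 1, 5, 7
  5: 4, 6, 7
  6: 3, 5
  7: 2, 4, 5

Step 2: Run BFS/DFS from vertex 1:
  Visited: {1, 4, 5, 7, 6, 2, 3}
  Reached 7 of 7 vertices

Step 3: All 7 vertices reached from vertex 1, so the graph is connected.
Number of connected components: 1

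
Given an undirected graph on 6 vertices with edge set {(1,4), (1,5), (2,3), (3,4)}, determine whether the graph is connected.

Step 1: Build adjacency list from edges:
  1: 4, 5
  2: 3
  3: 2, 4
  4: 1, 3
  5: 1
  6: (none)

Step 2: Run BFS/DFS from vertex 1:
  Visited: {1, 4, 5, 3, 2}
  Reached 5 of 6 vertices

Step 3: Only 5 of 6 vertices reached. Graph is disconnected.
Connected components: {1, 2, 3, 4, 5}, {6}
Answer: No, the graph is not connected (2 components).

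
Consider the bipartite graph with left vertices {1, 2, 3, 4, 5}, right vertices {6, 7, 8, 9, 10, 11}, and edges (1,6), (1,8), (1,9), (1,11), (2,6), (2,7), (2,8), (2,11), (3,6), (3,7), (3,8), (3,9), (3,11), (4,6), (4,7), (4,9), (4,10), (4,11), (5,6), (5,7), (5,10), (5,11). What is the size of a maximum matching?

Step 1: List the neighbors of each left vertex:
  1: 6, 8, 9, 11
  2: 6, 7, 8, 11
  3: 6, 7, 8, 9, 11
  4: 6, 7, 9, 10, 11
  5: 6, 7, 10, 11

Step 2: Greedily match left vertices, then look for augmenting paths:
  Match 1 -- 6
  Match 2 -- 7
  Match 3 -- 8
  Match 4 -- 9
  Match 5 -- 10
  No augmenting path remains.

Step 3: Verify this is maximum:
  Matching size 5 = min(|L|, |R|) = min(5, 6), which is an upper bound, so this matching is maximum.

Maximum matching: {(1,6), (2,7), (3,8), (4,9), (5,10)}
Size: 5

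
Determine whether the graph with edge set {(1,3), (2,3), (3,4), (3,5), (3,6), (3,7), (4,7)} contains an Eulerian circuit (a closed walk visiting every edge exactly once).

Step 1: Find the degree of each vertex:
  deg(1) = 1
  deg(2) = 1
  deg(3) = 6
  deg(4) = 2
  deg(5) = 1
  deg(6) = 1
  deg(7) = 2

Step 2: Count vertices with odd degree:
  Odd-degree vertices: 1, 2, 5, 6 (4 total)

Step 3: Apply Euler's theorem:
  - Eulerian circuit exists iff graph is connected and all vertices have even degree
  - Eulerian path exists iff graph is connected and has 0 or 2 odd-degree vertices

Graph has 4 odd-degree vertices (need 0 or 2).
Neither Eulerian path nor Eulerian circuit exists.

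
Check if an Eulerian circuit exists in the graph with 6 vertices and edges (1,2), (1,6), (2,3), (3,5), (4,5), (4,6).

Step 1: Find the degree of each vertex:
  deg(1) = 2
  deg(2) = 2
  deg(3) = 2
  deg(4) = 2
  deg(5) = 2
  deg(6) = 2

Step 2: Count vertices with odd degree:
  All vertices have even degree (0 odd-degree vertices)

Step 3: Apply Euler's theorem:
  - Eulerian circuit exists iff graph is connected and all vertices have even degree
  - Eulerian path exists iff graph is connected and has 0 or 2 odd-degree vertices

Graph is connected with 0 odd-degree vertices.
Both Eulerian circuit and Eulerian path exist.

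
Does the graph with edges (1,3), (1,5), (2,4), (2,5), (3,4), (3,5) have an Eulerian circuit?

Step 1: Find the degree of each vertex:
  deg(1) = 2
  deg(2) = 2
  deg(3) = 3
  deg(4) = 2
  deg(5) = 3

Step 2: Count vertices with odd degree:
  Odd-degree vertices: 3, 5 (2 total)

Step 3: Apply Euler's theorem:
  - Eulerian circuit exists iff graph is connected and all vertices have even degree
  - Eulerian path exists iff graph is connected and has 0 or 2 odd-degree vertices

Graph is connected with exactly 2 odd-degree vertices (3, 5).
Eulerian path exists (starting and ending at the odd-degree vertices), but no Eulerian circuit.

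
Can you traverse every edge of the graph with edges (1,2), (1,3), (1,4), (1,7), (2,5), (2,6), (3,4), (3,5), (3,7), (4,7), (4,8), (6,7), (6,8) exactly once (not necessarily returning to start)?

Step 1: Find the degree of each vertex:
  deg(1) = 4
  deg(2) = 3
  deg(3) = 4
  deg(4) = 4
  deg(5) = 2
  deg(6) = 3
  deg(7) = 4
  deg(8) = 2

Step 2: Count vertices with odd degree:
  Odd-degree vertices: 2, 6 (2 total)

Step 3: Apply Euler's theorem:
  - Eulerian circuit exists iff graph is connected and all vertices have even degree
  - Eulerian path exists iff graph is connected and has 0 or 2 odd-degree vertices

Graph is connected with exactly 2 odd-degree vertices (2, 6).
Eulerian path exists (starting and ending at the odd-degree vertices), but no Eulerian circuit.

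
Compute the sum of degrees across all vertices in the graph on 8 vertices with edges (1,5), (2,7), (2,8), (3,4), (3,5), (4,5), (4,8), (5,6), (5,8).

Step 1: Count edges incident to each vertex:
  deg(1) = 1 (neighbors: 5)
  deg(2) = 2 (neighbors: 7, 8)
  deg(3) = 2 (neighbors: 4, 5)
  deg(4) = 3 (neighbors: 3, 5, 8)
  deg(5) = 5 (neighbors: 1, 3, 4, 6, 8)
  deg(6) = 1 (neighbors: 5)
  deg(7) = 1 (neighbors: 2)
  deg(8) = 3 (neighbors: 2, 4, 5)

Step 2: Sum all degrees:
  1 + 2 + 2 + 3 + 5 + 1 + 1 + 3 = 18

Verification: sum of degrees = 2 * |E| = 2 * 9 = 18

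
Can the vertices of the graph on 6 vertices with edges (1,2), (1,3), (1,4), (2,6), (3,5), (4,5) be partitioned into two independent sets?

Step 1: Attempt 2-coloring using BFS:
  Start at vertex 1, assign color 0
  Color vertex 2 with color 1 (neighbor of 1)
  Color vertex 3 with color 1 (neighbor of 1)
  Color vertex 4 with color 1 (neighbor of 1)
  Color vertex 6 with color 0 (neighbor of 2)
  Color vertex 5 with color 0 (neighbor of 3)

Step 2: 2-coloring succeeded. No conflicts found.
  Set A (color 0): {1, 5, 6}
  Set B (color 1): {2, 3, 4}

The graph is bipartite with partition {1, 5, 6}, {2, 3, 4}.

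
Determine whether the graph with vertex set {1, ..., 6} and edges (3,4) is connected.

Step 1: Build adjacency list from edges:
  1: (none)
  2: (none)
  3: 4
  4: 3
  5: (none)
  6: (none)

Step 2: Run BFS/DFS from vertex 1:
  Visited: {1}
  Reached 1 of 6 vertices

Step 3: Only 1 of 6 vertices reached. Graph is disconnected.
Connected components: {1}, {2}, {3, 4}, {5}, {6}
Answer: No, the graph is not connected (5 components).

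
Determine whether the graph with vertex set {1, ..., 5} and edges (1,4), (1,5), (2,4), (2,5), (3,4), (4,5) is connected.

Step 1: Build adjacency list from edges:
  1: 4, 5
  2: 4, 5
  3: 4
  4: 1, 2, 3, 5
  5: 1, 2, 4

Step 2: Run BFS/DFS from vertex 1:
  Visited: {1, 4, 5, 2, 3}
  Reached 5 of 5 vertices

Step 3: All 5 vertices reached from vertex 1, so the graph is connected.
Answer: Yes, the graph is connected.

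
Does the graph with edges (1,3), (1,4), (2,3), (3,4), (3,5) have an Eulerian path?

Step 1: Find the degree of each vertex:
  deg(1) = 2
  deg(2) = 1
  deg(3) = 4
  deg(4) = 2
  deg(5) = 1

Step 2: Count vertices with odd degree:
  Odd-degree vertices: 2, 5 (2 total)

Step 3: Apply Euler's theorem:
  - Eulerian circuit exists iff graph is connected and all vertices have even degree
  - Eulerian path exists iff graph is connected and has 0 or 2 odd-degree vertices

Graph is connected with exactly 2 odd-degree vertices (2, 5).
Eulerian path exists (starting and ending at the odd-degree vertices), but no Eulerian circuit.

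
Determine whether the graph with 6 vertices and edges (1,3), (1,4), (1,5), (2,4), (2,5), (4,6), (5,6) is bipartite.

Step 1: Attempt 2-coloring using BFS:
  Start at vertex 1, assign color 0
  Color vertex 3 with color 1 (neighbor of 1)
  Color vertex 4 with color 1 (neighbor of 1)
  Color vertex 5 with color 1 (neighbor of 1)
  Color vertex 2 with color 0 (neighbor of 4)
  Color vertex 6 with color 0 (neighbor of 4)

Step 2: 2-coloring succeeded. No conflicts found.
  Set A (color 0): {1, 2, 6}
  Set B (color 1): {3, 4, 5}

The graph is bipartite with partition {1, 2, 6}, {3, 4, 5}.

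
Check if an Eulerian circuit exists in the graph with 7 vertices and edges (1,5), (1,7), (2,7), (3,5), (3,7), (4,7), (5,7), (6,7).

Step 1: Find the degree of each vertex:
  deg(1) = 2
  deg(2) = 1
  deg(3) = 2
  deg(4) = 1
  deg(5) = 3
  deg(6) = 1
  deg(7) = 6

Step 2: Count vertices with odd degree:
  Odd-degree vertices: 2, 4, 5, 6 (4 total)

Step 3: Apply Euler's theorem:
  - Eulerian circuit exists iff graph is connected and all vertices have even degree
  - Eulerian path exists iff graph is connected and has 0 or 2 odd-degree vertices

Graph has 4 odd-degree vertices (need 0 or 2).
Neither Eulerian path nor Eulerian circuit exists.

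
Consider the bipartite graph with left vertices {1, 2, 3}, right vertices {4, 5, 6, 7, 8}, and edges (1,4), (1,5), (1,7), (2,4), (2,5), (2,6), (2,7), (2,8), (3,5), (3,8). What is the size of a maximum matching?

Step 1: List the neighbors of each left vertex:
  1: 4, 5, 7
  2: 4, 5, 6, 7, 8
  3: 5, 8

Step 2: Greedily match left vertices, then look for augmenting paths:
  Match 1 -- 4
  Match 2 -- 5
  Match 3 -- 8
  No augmenting path remains.

Step 3: Verify this is maximum:
  Matching size 3 = min(|L|, |R|) = min(3, 5), which is an upper bound, so this matching is maximum.

Maximum matching: {(1,4), (2,5), (3,8)}
Size: 3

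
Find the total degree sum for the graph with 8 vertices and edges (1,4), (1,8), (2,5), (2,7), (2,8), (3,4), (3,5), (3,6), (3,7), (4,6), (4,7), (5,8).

Step 1: Count edges incident to each vertex:
  deg(1) = 2 (neighbors: 4, 8)
  deg(2) = 3 (neighbors: 5, 7, 8)
  deg(3) = 4 (neighbors: 4, 5, 6, 7)
  deg(4) = 4 (neighbors: 1, 3, 6, 7)
  deg(5) = 3 (neighbors: 2, 3, 8)
  deg(6) = 2 (neighbors: 3, 4)
  deg(7) = 3 (neighbors: 2, 3, 4)
  deg(8) = 3 (neighbors: 1, 2, 5)

Step 2: Sum all degrees:
  2 + 3 + 4 + 4 + 3 + 2 + 3 + 3 = 24

Verification: sum of degrees = 2 * |E| = 2 * 12 = 24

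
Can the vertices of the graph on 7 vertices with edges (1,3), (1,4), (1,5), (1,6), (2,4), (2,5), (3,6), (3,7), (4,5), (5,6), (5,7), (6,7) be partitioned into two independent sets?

Step 1: Attempt 2-coloring using BFS:
  Start at vertex 1, assign color 0
  Color vertex 3 with color 1 (neighbor of 1)
  Color vertex 4 with color 1 (neighbor of 1)
  Color vertex 5 with color 1 (neighbor of 1)
  Color vertex 6 with color 1 (neighbor of 1)

Step 2: Conflict found! Vertices 3 and 6 are adjacent but have the same color.
This means the graph contains an odd cycle.

The graph is NOT bipartite.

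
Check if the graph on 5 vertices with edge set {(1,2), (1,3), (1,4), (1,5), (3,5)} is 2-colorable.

Step 1: Attempt 2-coloring using BFS:
  Start at vertex 1, assign color 0
  Color vertex 2 with color 1 (neighbor of 1)
  Color vertex 3 with color 1 (neighbor of 1)
  Color vertex 4 with color 1 (neighbor of 1)
  Color vertex 5 with color 1 (neighbor of 1)

Step 2: Conflict found! Vertices 3 and 5 are adjacent but have the same color.
This means the graph contains an odd cycle.

The graph is NOT bipartite.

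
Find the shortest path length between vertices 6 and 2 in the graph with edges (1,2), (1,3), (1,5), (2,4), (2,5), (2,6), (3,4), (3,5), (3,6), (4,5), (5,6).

Step 1: Build adjacency list:
  1: 2, 3, 5
  2: 1, 4, 5, 6
  3: 1, 4, 5, 6
  4: 2, 3, 5
  5: 1, 2, 3, 4, 6
  6: 2, 3, 5

Step 2: BFS from vertex 6 to find shortest path to 2:
  vertex 2 reached at distance 1

Step 3: Shortest path: 6 -> 2
Path length: 1 edge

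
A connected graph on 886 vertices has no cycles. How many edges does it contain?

A tree on n vertices always has exactly n - 1 edges.
For n = 886: edges = 886 - 1 = 885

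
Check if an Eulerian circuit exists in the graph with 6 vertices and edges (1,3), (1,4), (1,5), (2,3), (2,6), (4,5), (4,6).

Step 1: Find the degree of each vertex:
  deg(1) = 3
  deg(2) = 2
  deg(3) = 2
  deg(4) = 3
  deg(5) = 2
  deg(6) = 2

Step 2: Count vertices with odd degree:
  Odd-degree vertices: 1, 4 (2 total)

Step 3: Apply Euler's theorem:
  - Eulerian circuit exists iff graph is connected and all vertices have even degree
  - Eulerian path exists iff graph is connected and has 0 or 2 odd-degree vertices

Graph is connected with exactly 2 odd-degree vertices (1, 4).
Eulerian path exists (starting and ending at the odd-degree vertices), but no Eulerian circuit.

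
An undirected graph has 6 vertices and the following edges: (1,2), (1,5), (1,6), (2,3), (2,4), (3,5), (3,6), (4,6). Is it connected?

Step 1: Build adjacency list from edges:
  1: 2, 5, 6
  2: 1, 3, 4
  3: 2, 5, 6
  4: 2, 6
  5: 1, 3
  6: 1, 3, 4

Step 2: Run BFS/DFS from vertex 1:
  Visited: {1, 2, 5, 6, 3, 4}
  Reached 6 of 6 vertices

Step 3: All 6 vertices reached from vertex 1, so the graph is connected.
Answer: Yes, the graph is connected.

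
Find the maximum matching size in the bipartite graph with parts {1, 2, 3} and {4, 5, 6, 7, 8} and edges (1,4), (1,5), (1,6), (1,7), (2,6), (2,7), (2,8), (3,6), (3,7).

Step 1: List the neighbors of each left vertex:
  1: 4, 5, 6, 7
  2: 6, 7, 8
  3: 6, 7

Step 2: Greedily match left vertices, then look for augmenting paths:
  Match 1 -- 4
  Match 2 -- 6
  Match 3 -- 7
  No augmenting path remains.

Step 3: Verify this is maximum:
  Matching size 3 = min(|L|, |R|) = min(3, 5), which is an upper bound, so this matching is maximum.

Maximum matching: {(1,4), (2,6), (3,7)}
Size: 3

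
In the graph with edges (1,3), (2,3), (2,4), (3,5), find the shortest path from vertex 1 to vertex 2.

Step 1: Build adjacency list:
  1: 3
  2: 3, 4
  3: 1, 2, 5
  4: 2
  5: 3

Step 2: BFS from vertex 1 to find shortest path to 2:
  vertex 3 reached at distance 1
  vertex 2 reached at distance 2

Step 3: Shortest path: 1 -> 3 -> 2
Path length: 2 edges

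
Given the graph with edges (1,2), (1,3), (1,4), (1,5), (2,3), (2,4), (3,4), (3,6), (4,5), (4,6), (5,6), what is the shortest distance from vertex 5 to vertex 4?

Step 1: Build adjacency list:
  1: 2, 3, 4, 5
  2: 1, 3, 4
  3: 1, 2, 4, 6
  4: 1, 2, 3, 5, 6
  5: 1, 4, 6
  6: 3, 4, 5

Step 2: BFS from vertex 5 to find shortest path to 4:
  vertex 1 reached at distance 1
  vertex 4 reached at distance 1

Step 3: Shortest path: 5 -> 4
Path length: 1 edge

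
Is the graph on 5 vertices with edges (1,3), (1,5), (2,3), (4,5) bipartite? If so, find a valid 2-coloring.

Step 1: Attempt 2-coloring using BFS:
  Start at vertex 1, assign color 0
  Color vertex 3 with color 1 (neighbor of 1)
  Color vertex 5 with color 1 (neighbor of 1)
  Color vertex 2 with color 0 (neighbor of 3)
  Color vertex 4 with color 0 (neighbor of 5)

Step 2: 2-coloring succeeded. No conflicts found.
  Set A (color 0): {1, 2, 4}
  Set B (color 1): {3, 5}

The graph is bipartite with partition {1, 2, 4}, {3, 5}.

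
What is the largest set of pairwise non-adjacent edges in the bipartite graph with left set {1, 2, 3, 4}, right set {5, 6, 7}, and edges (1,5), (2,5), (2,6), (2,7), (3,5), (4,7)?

Step 1: List the neighbors of each left vertex:
  1: 5
  2: 5, 6, 7
  3: 5
  4: 7

Step 2: Greedily match left vertices, then look for augmenting paths:
  Match 1 -- 5
  Match 2 -- 6
  Match 4 -- 7
  No augmenting path remains.

Step 3: Verify this is maximum:
  Matching size 3 = min(|L|, |R|) = min(4, 3), which is an upper bound, so this matching is maximum.

Maximum matching: {(1,5), (2,6), (4,7)}
Size: 3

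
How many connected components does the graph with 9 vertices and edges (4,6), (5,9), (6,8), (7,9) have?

Step 1: Build adjacency list from edges:
  1: (none)
  2: (none)
  3: (none)
  4: 6
  5: 9
  6: 4, 8
  7: 9
  8: 6
  9: 5, 7

Step 2: Run BFS/DFS from vertex 1:
  Visited: {1}
  Reached 1 of 9 vertices

Step 3: Only 1 of 9 vertices reached. Graph is disconnected.
Connected components: {1}, {2}, {3}, {4, 6, 8}, {5, 7, 9}
Number of connected components: 5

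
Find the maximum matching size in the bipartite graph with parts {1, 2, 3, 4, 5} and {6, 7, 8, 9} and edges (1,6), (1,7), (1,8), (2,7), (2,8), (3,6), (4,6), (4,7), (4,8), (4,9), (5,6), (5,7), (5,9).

Step 1: List the neighbors of each left vertex:
  1: 6, 7, 8
  2: 7, 8
  3: 6
  4: 6, 7, 8, 9
  5: 6, 7, 9

Step 2: Greedily match left vertices, then look for augmenting paths:
  Match 1 -- 6
  Match 2 -- 7
  Match 4 -- 8
  Match 5 -- 9
  No augmenting path remains.

Step 3: Verify this is maximum:
  Matching size 4 = min(|L|, |R|) = min(5, 4), which is an upper bound, so this matching is maximum.

Maximum matching: {(1,6), (2,7), (4,8), (5,9)}
Size: 4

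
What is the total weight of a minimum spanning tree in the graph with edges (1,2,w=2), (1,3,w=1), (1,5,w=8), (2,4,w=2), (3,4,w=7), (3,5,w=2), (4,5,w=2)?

Apply Kruskal's algorithm (sort edges by weight, add if no cycle):

Sorted edges by weight:
  (1,3) w=1
  (1,2) w=2
  (2,4) w=2
  (3,5) w=2
  (4,5) w=2
  (3,4) w=7
  (1,5) w=8

Add edge (1,3) w=1 -- no cycle. Running total: 1
Add edge (1,2) w=2 -- no cycle. Running total: 3
Add edge (2,4) w=2 -- no cycle. Running total: 5
Add edge (3,5) w=2 -- no cycle. Running total: 7

MST edges: (1,3,w=1), (1,2,w=2), (2,4,w=2), (3,5,w=2)
Total MST weight: 1 + 2 + 2 + 2 = 7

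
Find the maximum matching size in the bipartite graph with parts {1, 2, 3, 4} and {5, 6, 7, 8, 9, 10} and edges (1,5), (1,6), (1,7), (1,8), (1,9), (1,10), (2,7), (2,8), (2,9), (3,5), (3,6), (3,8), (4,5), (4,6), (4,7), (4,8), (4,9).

Step 1: List the neighbors of each left vertex:
  1: 5, 6, 7, 8, 9, 10
  2: 7, 8, 9
  3: 5, 6, 8
  4: 5, 6, 7, 8, 9

Step 2: Greedily match left vertices, then look for augmenting paths:
  Match 1 -- 5
  Match 2 -- 7
  Match 3 -- 6
  Match 4 -- 8
  No augmenting path remains.

Step 3: Verify this is maximum:
  Matching size 4 = min(|L|, |R|) = min(4, 6), which is an upper bound, so this matching is maximum.

Maximum matching: {(1,5), (2,7), (3,6), (4,8)}
Size: 4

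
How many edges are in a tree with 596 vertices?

A tree on n vertices always has exactly n - 1 edges.
For n = 596: edges = 596 - 1 = 595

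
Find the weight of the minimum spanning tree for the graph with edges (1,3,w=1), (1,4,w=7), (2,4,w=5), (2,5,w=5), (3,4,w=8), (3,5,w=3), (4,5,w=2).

Apply Kruskal's algorithm (sort edges by weight, add if no cycle):

Sorted edges by weight:
  (1,3) w=1
  (4,5) w=2
  (3,5) w=3
  (2,4) w=5
  (2,5) w=5
  (1,4) w=7
  (3,4) w=8

Add edge (1,3) w=1 -- no cycle. Running total: 1
Add edge (4,5) w=2 -- no cycle. Running total: 3
Add edge (3,5) w=3 -- no cycle. Running total: 6
Add edge (2,4) w=5 -- no cycle. Running total: 11

MST edges: (1,3,w=1), (4,5,w=2), (3,5,w=3), (2,4,w=5)
Total MST weight: 1 + 2 + 3 + 5 = 11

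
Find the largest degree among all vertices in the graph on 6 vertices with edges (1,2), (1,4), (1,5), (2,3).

Step 1: Count edges incident to each vertex:
  deg(1) = 3 (neighbors: 2, 4, 5)
  deg(2) = 2 (neighbors: 1, 3)
  deg(3) = 1 (neighbors: 2)
  deg(4) = 1 (neighbors: 1)
  deg(5) = 1 (neighbors: 1)
  deg(6) = 0 (neighbors: none)

Step 2: Find maximum:
  max(3, 2, 1, 1, 1, 0) = 3 (vertex 1)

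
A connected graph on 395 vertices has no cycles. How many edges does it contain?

A tree on n vertices always has exactly n - 1 edges.
For n = 395: edges = 395 - 1 = 394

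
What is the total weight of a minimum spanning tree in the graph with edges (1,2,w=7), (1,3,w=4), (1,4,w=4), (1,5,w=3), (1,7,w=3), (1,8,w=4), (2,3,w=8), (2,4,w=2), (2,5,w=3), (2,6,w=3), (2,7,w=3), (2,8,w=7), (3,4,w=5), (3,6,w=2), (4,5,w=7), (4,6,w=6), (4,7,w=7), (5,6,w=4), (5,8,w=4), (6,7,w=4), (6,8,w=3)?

Apply Kruskal's algorithm (sort edges by weight, add if no cycle):

Sorted edges by weight:
  (2,4) w=2
  (3,6) w=2
  (1,5) w=3
  (1,7) w=3
  (2,5) w=3
  (2,6) w=3
  (2,7) w=3
  (6,8) w=3
  (1,3) w=4
  (1,4) w=4
  (1,8) w=4
  (5,6) w=4
  (5,8) w=4
  (6,7) w=4
  (3,4) w=5
  (4,6) w=6
  (1,2) w=7
  (2,8) w=7
  (4,7) w=7
  (4,5) w=7
  (2,3) w=8

Add edge (2,4) w=2 -- no cycle. Running total: 2
Add edge (3,6) w=2 -- no cycle. Running total: 4
Add edge (1,5) w=3 -- no cycle. Running total: 7
Add edge (1,7) w=3 -- no cycle. Running total: 10
Add edge (2,5) w=3 -- no cycle. Running total: 13
Add edge (2,6) w=3 -- no cycle. Running total: 16
Skip edge (2,7) w=3 -- would create cycle
Add edge (6,8) w=3 -- no cycle. Running total: 19

MST edges: (2,4,w=2), (3,6,w=2), (1,5,w=3), (1,7,w=3), (2,5,w=3), (2,6,w=3), (6,8,w=3)
Total MST weight: 2 + 2 + 3 + 3 + 3 + 3 + 3 = 19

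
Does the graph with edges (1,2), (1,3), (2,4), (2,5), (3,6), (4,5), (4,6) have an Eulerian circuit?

Step 1: Find the degree of each vertex:
  deg(1) = 2
  deg(2) = 3
  deg(3) = 2
  deg(4) = 3
  deg(5) = 2
  deg(6) = 2

Step 2: Count vertices with odd degree:
  Odd-degree vertices: 2, 4 (2 total)

Step 3: Apply Euler's theorem:
  - Eulerian circuit exists iff graph is connected and all vertices have even degree
  - Eulerian path exists iff graph is connected and has 0 or 2 odd-degree vertices

Graph is connected with exactly 2 odd-degree vertices (2, 4).
Eulerian path exists (starting and ending at the odd-degree vertices), but no Eulerian circuit.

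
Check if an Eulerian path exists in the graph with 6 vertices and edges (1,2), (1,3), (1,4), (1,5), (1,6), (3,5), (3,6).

Step 1: Find the degree of each vertex:
  deg(1) = 5
  deg(2) = 1
  deg(3) = 3
  deg(4) = 1
  deg(5) = 2
  deg(6) = 2

Step 2: Count vertices with odd degree:
  Odd-degree vertices: 1, 2, 3, 4 (4 total)

Step 3: Apply Euler's theorem:
  - Eulerian circuit exists iff graph is connected and all vertices have even degree
  - Eulerian path exists iff graph is connected and has 0 or 2 odd-degree vertices

Graph has 4 odd-degree vertices (need 0 or 2).
Neither Eulerian path nor Eulerian circuit exists.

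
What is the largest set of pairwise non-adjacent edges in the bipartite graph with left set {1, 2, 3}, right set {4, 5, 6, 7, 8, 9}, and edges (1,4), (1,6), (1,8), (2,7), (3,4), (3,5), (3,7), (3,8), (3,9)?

Step 1: List the neighbors of each left vertex:
  1: 4, 6, 8
  2: 7
  3: 4, 5, 7, 8, 9

Step 2: Greedily match left vertices, then look for augmenting paths:
  Match 1 -- 4
  Match 2 -- 7
  Match 3 -- 5
  No augmenting path remains.

Step 3: Verify this is maximum:
  Matching size 3 = min(|L|, |R|) = min(3, 6), which is an upper bound, so this matching is maximum.

Maximum matching: {(1,4), (2,7), (3,5)}
Size: 3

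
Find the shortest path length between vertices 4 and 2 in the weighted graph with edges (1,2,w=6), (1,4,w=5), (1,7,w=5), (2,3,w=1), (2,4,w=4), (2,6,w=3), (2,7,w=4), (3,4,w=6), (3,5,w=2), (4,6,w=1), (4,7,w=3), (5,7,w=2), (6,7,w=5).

Step 1: Build adjacency list with weights:
  1: 2(w=6), 4(w=5), 7(w=5)
  2: 1(w=6), 3(w=1), 4(w=4), 6(w=3), 7(w=4)
  3: 2(w=1), 4(w=6), 5(w=2)
  4: 1(w=5), 2(w=4), 3(w=6), 6(w=1), 7(w=3)
  5: 3(w=2), 7(w=2)
  6: 2(w=3), 4(w=1), 7(w=5)
  7: 1(w=5), 2(w=4), 4(w=3), 5(w=2), 6(w=5)

Step 2: Apply Dijkstra's algorithm from vertex 4:
  Visit vertex 4 (distance=0)
    Update dist[1] = 5
    Update dist[2] = 4
    Update dist[3] = 6
    Update dist[6] = 1
    Update dist[7] = 3
  Visit vertex 6 (distance=1)
  Visit vertex 7 (distance=3)
    Update dist[5] = 5
  Visit vertex 2 (distance=4)
    Update dist[3] = 5

Step 3: Shortest path: 4 -> 2
Total weight: 4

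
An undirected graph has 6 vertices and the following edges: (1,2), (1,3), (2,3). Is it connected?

Step 1: Build adjacency list from edges:
  1: 2, 3
  2: 1, 3
  3: 1, 2
  4: (none)
  5: (none)
  6: (none)

Step 2: Run BFS/DFS from vertex 1:
  Visited: {1, 2, 3}
  Reached 3 of 6 vertices

Step 3: Only 3 of 6 vertices reached. Graph is disconnected.
Connected components: {1, 2, 3}, {4}, {5}, {6}
Answer: No, the graph is not connected (4 components).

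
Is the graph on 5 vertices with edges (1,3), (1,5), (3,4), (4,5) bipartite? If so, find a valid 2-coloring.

Step 1: Attempt 2-coloring using BFS:
  Start at vertex 1, assign color 0
  Color vertex 3 with color 1 (neighbor of 1)
  Color vertex 5 with color 1 (neighbor of 1)
  Color vertex 4 with color 0 (neighbor of 3)
  Start new component at vertex 2, assign color 0

Step 2: 2-coloring succeeded. No conflicts found.
  Set A (color 0): {1, 2, 4}
  Set B (color 1): {3, 5}

The graph is bipartite with partition {1, 2, 4}, {3, 5}.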